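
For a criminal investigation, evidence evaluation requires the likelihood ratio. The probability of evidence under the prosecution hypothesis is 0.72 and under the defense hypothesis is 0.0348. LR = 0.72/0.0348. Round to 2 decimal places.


Likelihood ratio calculation:
LR = P(E|Hp) / P(E|Hd)
LR = 0.72 / 0.0348
LR = 20.69

20.69


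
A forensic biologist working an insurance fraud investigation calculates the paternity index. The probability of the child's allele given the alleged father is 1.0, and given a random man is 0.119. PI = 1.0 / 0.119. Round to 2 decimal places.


Paternity Index calculation:
PI = P(allele|father) / P(allele|random)
PI = 1.0 / 0.119
PI = 8.40

8.40


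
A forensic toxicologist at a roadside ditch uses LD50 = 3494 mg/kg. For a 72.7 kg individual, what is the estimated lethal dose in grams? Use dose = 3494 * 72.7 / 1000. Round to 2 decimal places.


Lethal dose calculation:
Lethal dose = LD50 * body_weight / 1000
= 3494 * 72.7 / 1000
= 254013.8 / 1000
= 254.01 g

254.01


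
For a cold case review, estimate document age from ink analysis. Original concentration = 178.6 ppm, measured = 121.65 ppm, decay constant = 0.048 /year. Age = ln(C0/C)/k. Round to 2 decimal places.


Document age estimation:
C0/C = 178.6 / 121.65 = 1.468146
ln(C0/C) = 0.384
t = 0.384 / 0.048 = 8.00 years

8.00


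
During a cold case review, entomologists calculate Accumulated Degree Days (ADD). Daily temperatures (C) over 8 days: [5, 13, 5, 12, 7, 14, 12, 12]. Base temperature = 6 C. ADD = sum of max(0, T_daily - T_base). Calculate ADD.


Computing ADD day by day:
Day 1: max(0, 5 - 6) = 0
Day 2: max(0, 13 - 6) = 7
Day 3: max(0, 5 - 6) = 0
Day 4: max(0, 12 - 6) = 6
Day 5: max(0, 7 - 6) = 1
Day 6: max(0, 14 - 6) = 8
Day 7: max(0, 12 - 6) = 6
Day 8: max(0, 12 - 6) = 6
Total ADD = 34

34


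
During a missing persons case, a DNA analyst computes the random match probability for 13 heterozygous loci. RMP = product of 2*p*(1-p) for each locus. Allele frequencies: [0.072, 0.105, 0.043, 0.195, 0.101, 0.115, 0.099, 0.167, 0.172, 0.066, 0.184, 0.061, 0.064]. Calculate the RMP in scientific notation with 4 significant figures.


Computing RMP for 13 loci:
Locus 1: 2 * 0.072 * 0.928 = 0.133632
Locus 2: 2 * 0.105 * 0.895 = 0.18795
Locus 3: 2 * 0.043 * 0.957 = 0.082302
Locus 4: 2 * 0.195 * 0.805 = 0.31395
Locus 5: 2 * 0.101 * 0.899 = 0.181598
Locus 6: 2 * 0.115 * 0.885 = 0.20355
Locus 7: 2 * 0.099 * 0.901 = 0.178398
Locus 8: 2 * 0.167 * 0.833 = 0.278222
Locus 9: 2 * 0.172 * 0.828 = 0.284832
Locus 10: 2 * 0.066 * 0.934 = 0.123288
Locus 11: 2 * 0.184 * 0.816 = 0.300288
Locus 12: 2 * 0.061 * 0.939 = 0.114558
Locus 13: 2 * 0.064 * 0.936 = 0.119808
RMP = 1.723e-10

1.723e-10


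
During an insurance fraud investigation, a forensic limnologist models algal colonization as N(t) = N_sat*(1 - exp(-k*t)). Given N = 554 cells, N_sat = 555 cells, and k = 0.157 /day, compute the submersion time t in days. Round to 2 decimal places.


PMSI from diatom colonization curve:
N / N_sat = 554 / 555 = 0.998198
1 - N/N_sat = 0.001802
ln(1 - N/N_sat) = -6.318858
t = -ln(1 - N/N_sat) / k = -(-6.318858) / 0.157 = 40.25 days

40.25


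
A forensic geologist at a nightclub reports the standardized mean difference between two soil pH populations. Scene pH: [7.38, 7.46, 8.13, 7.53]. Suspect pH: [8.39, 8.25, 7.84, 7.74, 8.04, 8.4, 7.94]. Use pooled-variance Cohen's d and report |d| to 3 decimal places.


Pooled-variance Cohen's d for soil pH comparison:
Scene mean = 30.5 / 4 = 7.625
Suspect mean = 56.6 / 7 = 8.085714
Scene sample variance s_s^2 = 0.1171
Suspect sample variance s_c^2 = 0.070262
Pooled variance = ((n_s-1)*s_s^2 + (n_c-1)*s_c^2) / (n_s + n_c - 2) = 0.085875
Pooled SD = sqrt(0.085875) = 0.293044
Mean difference = -0.460714
|d| = |-0.460714| / 0.293044 = 1.572

1.572


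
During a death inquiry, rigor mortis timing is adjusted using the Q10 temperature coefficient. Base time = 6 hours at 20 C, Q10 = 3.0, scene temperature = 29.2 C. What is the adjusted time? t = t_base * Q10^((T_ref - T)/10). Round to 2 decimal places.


Rigor mortis time adjustment:
Exponent = (T_ref - T_actual) / 10 = (20 - 29.2) / 10 = -0.92
Q10 factor = 3.0^-0.92 = 0.36396
t_adjusted = 6 * 0.36396 = 2.18 hours

2.18


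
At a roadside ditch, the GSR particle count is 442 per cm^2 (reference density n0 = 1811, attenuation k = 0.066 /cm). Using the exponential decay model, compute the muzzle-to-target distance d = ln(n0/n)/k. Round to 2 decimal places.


GSR distance calculation:
n0/n = 1811 / 442 = 4.097285
ln(n0/n) = 1.410325
d = 1.410325 / 0.066 = 21.37 cm

21.37


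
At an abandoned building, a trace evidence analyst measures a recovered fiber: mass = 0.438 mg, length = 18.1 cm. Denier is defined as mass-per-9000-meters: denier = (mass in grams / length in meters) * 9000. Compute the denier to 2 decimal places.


Denier calculation:
Mass in grams = 0.438 mg / 1000 = 0.000438 g
Length in meters = 18.1 cm / 100 = 0.181 m
Linear density = mass / length = 0.000438 / 0.181 = 0.00241989 g/m
Denier = (g/m) * 9000 = 0.00241989 * 9000 = 21.78

21.78


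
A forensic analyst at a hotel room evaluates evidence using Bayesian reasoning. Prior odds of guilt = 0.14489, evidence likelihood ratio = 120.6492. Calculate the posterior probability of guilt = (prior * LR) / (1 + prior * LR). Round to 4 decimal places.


Bayesian evidence evaluation:
Posterior odds = prior_odds * LR = 0.14489 * 120.6492 = 17.48086
Posterior probability = posterior_odds / (1 + posterior_odds)
= 17.48086 / (1 + 17.48086)
= 17.48086 / 18.48086
= 0.9459

0.9459


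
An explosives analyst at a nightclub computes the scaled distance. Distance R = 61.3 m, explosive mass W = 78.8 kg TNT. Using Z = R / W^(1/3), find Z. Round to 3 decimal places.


Scaled distance calculation:
W^(1/3) = 78.8^(1/3) = 4.287216
Z = R / W^(1/3) = 61.3 / 4.287216
Z = 14.298 m/kg^(1/3)

14.298


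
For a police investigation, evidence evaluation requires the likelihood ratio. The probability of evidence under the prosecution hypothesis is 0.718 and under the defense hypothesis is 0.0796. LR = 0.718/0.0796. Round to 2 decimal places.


Likelihood ratio calculation:
LR = P(E|Hp) / P(E|Hd)
LR = 0.718 / 0.0796
LR = 9.02

9.02


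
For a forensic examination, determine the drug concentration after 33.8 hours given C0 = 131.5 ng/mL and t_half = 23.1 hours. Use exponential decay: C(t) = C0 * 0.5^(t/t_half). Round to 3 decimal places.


Drug concentration decay:
Number of half-lives = t / t_half = 33.8 / 23.1 = 1.463203
Decay factor = 0.5^1.463203 = 0.36268702
C(t) = 131.5 * 0.36268702 = 47.693 ng/mL

47.693


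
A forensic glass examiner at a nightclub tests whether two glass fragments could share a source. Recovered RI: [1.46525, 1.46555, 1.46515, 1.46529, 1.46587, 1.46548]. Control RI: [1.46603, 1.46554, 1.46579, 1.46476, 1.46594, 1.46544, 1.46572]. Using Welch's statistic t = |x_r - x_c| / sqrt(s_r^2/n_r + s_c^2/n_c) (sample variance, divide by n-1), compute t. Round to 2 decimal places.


Welch's t-criterion for glass RI comparison:
Recovered mean = sum / n_r = 8.79259 / 6 = 1.4654317
Control mean = sum / n_c = 10.25922 / 7 = 1.4656029
Recovered sample variance s_r^2 = 6.81767e-08
Control sample variance s_c^2 = 1.80957e-07
Welch SE (unpooled) = sqrt(s_r^2/n_r + s_c^2/n_c) = sqrt(1.13628e-08 + 2.5851e-08) = sqrt(3.72138e-08) = 0.000192909
|mean_r - mean_c| = 0.00017119
t = 0.00017119 / 0.000192909 = 0.89

0.89


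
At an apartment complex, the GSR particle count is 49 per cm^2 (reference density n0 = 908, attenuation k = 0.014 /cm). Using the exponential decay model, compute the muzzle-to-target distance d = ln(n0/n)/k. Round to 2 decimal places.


GSR distance calculation:
n0/n = 908 / 49 = 18.530612
ln(n0/n) = 2.919424
d = 2.919424 / 0.014 = 208.53 cm

208.53


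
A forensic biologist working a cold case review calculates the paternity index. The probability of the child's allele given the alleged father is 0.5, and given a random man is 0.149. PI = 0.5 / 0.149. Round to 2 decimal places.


Paternity Index calculation:
PI = P(allele|father) / P(allele|random)
PI = 0.5 / 0.149
PI = 3.36

3.36


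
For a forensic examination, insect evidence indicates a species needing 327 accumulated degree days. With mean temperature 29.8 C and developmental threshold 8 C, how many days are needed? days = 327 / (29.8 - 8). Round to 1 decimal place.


Insect development time:
Effective temperature = avg_temp - T_base = 29.8 - 8 = 21.8 C
Days = ADD / effective_temp = 327 / 21.8 = 15.0 days

15.0


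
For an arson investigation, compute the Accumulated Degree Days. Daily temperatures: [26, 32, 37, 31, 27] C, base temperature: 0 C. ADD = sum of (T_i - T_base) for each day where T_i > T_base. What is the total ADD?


Computing ADD day by day:
Day 1: max(0, 26 - 0) = 26
Day 2: max(0, 32 - 0) = 32
Day 3: max(0, 37 - 0) = 37
Day 4: max(0, 31 - 0) = 31
Day 5: max(0, 27 - 0) = 27
Total ADD = 153

153


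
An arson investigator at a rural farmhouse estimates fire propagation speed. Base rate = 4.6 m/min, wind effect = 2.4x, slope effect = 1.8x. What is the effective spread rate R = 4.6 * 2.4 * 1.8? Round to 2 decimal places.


Fire spread rate calculation:
R = R0 * wind_factor * slope_factor
= 4.6 * 2.4 * 1.8
= 11.04 * 1.8
= 19.87 m/min

19.87


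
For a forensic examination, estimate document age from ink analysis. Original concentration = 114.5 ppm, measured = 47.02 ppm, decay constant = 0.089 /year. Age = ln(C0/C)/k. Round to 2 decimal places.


Document age estimation:
C0/C = 114.5 / 47.02 = 2.435134
ln(C0/C) = 0.890002
t = 0.890002 / 0.089 = 10.00 years

10.00


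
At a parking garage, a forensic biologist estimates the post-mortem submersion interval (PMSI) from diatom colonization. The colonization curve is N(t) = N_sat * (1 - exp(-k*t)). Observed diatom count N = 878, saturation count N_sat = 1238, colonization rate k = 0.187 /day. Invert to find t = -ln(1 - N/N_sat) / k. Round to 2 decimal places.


PMSI from diatom colonization curve:
N / N_sat = 878 / 1238 = 0.709208
1 - N/N_sat = 0.290792
ln(1 - N/N_sat) = -1.235147
t = -ln(1 - N/N_sat) / k = -(-1.235147) / 0.187 = 6.61 days

6.61


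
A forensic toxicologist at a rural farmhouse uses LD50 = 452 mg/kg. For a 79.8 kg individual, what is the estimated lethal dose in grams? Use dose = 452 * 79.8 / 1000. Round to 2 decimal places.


Lethal dose calculation:
Lethal dose = LD50 * body_weight / 1000
= 452 * 79.8 / 1000
= 36069.6 / 1000
= 36.07 g

36.07


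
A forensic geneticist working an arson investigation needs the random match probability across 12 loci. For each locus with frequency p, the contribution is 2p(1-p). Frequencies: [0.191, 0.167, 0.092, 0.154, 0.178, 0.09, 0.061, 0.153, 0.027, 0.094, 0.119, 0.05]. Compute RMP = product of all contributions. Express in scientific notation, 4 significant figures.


Computing RMP for 12 loci:
Locus 1: 2 * 0.191 * 0.809 = 0.309038
Locus 2: 2 * 0.167 * 0.833 = 0.278222
Locus 3: 2 * 0.092 * 0.908 = 0.167072
Locus 4: 2 * 0.154 * 0.846 = 0.260568
Locus 5: 2 * 0.178 * 0.822 = 0.292632
Locus 6: 2 * 0.09 * 0.91 = 0.1638
Locus 7: 2 * 0.061 * 0.939 = 0.114558
Locus 8: 2 * 0.153 * 0.847 = 0.259182
Locus 9: 2 * 0.027 * 0.973 = 0.052542
Locus 10: 2 * 0.094 * 0.906 = 0.170328
Locus 11: 2 * 0.119 * 0.881 = 0.209678
Locus 12: 2 * 0.05 * 0.95 = 0.095
RMP = 9.496e-10

9.496e-10


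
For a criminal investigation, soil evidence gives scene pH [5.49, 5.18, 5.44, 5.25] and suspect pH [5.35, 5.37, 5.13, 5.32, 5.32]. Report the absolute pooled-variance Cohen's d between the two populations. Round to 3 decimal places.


Pooled-variance Cohen's d for soil pH comparison:
Scene mean = 21.36 / 4 = 5.34
Suspect mean = 26.49 / 5 = 5.298
Scene sample variance s_s^2 = 0.022067
Suspect sample variance s_c^2 = 0.00927
Pooled variance = ((n_s-1)*s_s^2 + (n_c-1)*s_c^2) / (n_s + n_c - 2) = 0.014754
Pooled SD = sqrt(0.014754) = 0.121466
Mean difference = 0.042
|d| = |0.042| / 0.121466 = 0.346

0.346


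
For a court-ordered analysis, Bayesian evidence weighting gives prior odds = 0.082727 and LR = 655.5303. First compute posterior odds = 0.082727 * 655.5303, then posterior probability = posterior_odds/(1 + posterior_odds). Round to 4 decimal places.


Bayesian evidence evaluation:
Posterior odds = prior_odds * LR = 0.082727 * 655.5303 = 54.23006
Posterior probability = posterior_odds / (1 + posterior_odds)
= 54.23006 / (1 + 54.23006)
= 54.23006 / 55.23006
= 0.9819

0.9819


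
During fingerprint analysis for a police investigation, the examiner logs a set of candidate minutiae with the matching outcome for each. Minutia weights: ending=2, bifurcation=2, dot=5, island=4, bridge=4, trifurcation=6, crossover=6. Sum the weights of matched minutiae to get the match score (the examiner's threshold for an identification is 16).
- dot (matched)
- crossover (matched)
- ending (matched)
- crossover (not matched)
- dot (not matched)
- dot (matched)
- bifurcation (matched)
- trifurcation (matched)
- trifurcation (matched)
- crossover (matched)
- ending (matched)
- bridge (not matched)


Weighted minutiae match score:
  dot: matched, +5 (running total 5)
  crossover: matched, +6 (running total 11)
  ending: matched, +2 (running total 13)
  crossover: not matched, +0
  dot: not matched, +0
  dot: matched, +5 (running total 18)
  bifurcation: matched, +2 (running total 20)
  trifurcation: matched, +6 (running total 26)
  trifurcation: matched, +6 (running total 32)
  crossover: matched, +6 (running total 38)
  ending: matched, +2 (running total 40)
  bridge: not matched, +0
Total score = 40
Threshold = 16; verdict = identification

40


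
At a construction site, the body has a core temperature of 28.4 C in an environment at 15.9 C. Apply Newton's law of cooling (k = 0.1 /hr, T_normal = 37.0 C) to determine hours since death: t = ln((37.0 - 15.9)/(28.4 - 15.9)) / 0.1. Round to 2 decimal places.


Using Newton's law of cooling:
t = ln((T_normal - T_ambient) / (T_body - T_ambient)) / k
T_normal - T_ambient = 21.1
T_body - T_ambient = 12.5
Ratio = 1.688
ln(ratio) = 0.523544
t = 0.523544 / 0.1 = 5.24 hours

5.24


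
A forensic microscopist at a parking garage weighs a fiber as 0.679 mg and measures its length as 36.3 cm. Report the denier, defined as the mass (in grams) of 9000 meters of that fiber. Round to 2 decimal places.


Denier calculation:
Mass in grams = 0.679 mg / 1000 = 0.000679 g
Length in meters = 36.3 cm / 100 = 0.363 m
Linear density = mass / length = 0.000679 / 0.363 = 0.00187052 g/m
Denier = (g/m) * 9000 = 0.00187052 * 9000 = 16.83

16.83


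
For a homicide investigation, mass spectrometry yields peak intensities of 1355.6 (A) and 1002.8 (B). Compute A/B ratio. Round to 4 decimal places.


Spectral peak ratio:
Peak A = 1355.6 counts
Peak B = 1002.8 counts
Ratio = 1355.6 / 1002.8 = 1.3518

1.3518


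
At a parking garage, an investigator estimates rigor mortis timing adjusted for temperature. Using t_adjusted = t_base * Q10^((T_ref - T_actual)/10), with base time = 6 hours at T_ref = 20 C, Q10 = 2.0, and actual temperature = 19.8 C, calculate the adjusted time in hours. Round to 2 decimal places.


Rigor mortis time adjustment:
Exponent = (T_ref - T_actual) / 10 = (20 - 19.8) / 10 = 0.02
Q10 factor = 2.0^0.02 = 1.01396
t_adjusted = 6 * 1.01396 = 6.08 hours

6.08


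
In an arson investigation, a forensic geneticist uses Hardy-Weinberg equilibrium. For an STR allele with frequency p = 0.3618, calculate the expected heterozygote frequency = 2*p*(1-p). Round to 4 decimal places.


Hardy-Weinberg heterozygote frequency:
q = 1 - p = 1 - 0.3618 = 0.6382
2pq = 2 * 0.3618 * 0.6382 = 0.4618

0.4618


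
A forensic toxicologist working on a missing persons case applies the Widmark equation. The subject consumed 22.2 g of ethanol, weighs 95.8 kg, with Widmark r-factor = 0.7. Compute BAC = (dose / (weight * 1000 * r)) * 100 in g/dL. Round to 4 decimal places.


Applying the Widmark formula:
BAC = (dose_g / (body_wt * 1000 * r)) * 100
Denominator = 95.8 * 1000 * 0.7 = 67060
BAC = (22.2 / 67060) * 100
BAC = 0.0331 g/dL

0.0331


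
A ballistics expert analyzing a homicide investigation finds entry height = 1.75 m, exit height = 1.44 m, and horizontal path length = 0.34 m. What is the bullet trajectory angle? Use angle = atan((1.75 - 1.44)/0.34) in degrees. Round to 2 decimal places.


Bullet trajectory angle:
Height difference = 1.75 - 1.44 = 0.31 m
angle = atan(0.31 / 0.34)
angle = atan(0.911765)
angle = 42.36 degrees

42.36


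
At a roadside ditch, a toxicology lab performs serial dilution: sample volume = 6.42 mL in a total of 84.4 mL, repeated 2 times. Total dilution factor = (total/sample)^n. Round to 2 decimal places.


Dilution factor calculation:
Single dilution = V_total / V_sample = 84.4 / 6.42 ≈ 13.146417
Number of dilutions = 2
Total DF = (84.4 / 6.42)^2 (full precision, rounded at the end) = 172.83

172.83


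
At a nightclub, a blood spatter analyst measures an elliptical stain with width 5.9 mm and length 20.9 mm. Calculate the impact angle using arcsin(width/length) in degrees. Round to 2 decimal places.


Blood spatter impact angle calculation:
width / length = 5.9 / 20.9 = 0.282297
angle = arcsin(0.282297)
angle = 16.40 degrees

16.40


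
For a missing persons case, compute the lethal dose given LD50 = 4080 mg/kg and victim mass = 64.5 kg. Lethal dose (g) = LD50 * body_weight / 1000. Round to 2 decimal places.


Lethal dose calculation:
Lethal dose = LD50 * body_weight / 1000
= 4080 * 64.5 / 1000
= 263160 / 1000
= 263.16 g

263.16


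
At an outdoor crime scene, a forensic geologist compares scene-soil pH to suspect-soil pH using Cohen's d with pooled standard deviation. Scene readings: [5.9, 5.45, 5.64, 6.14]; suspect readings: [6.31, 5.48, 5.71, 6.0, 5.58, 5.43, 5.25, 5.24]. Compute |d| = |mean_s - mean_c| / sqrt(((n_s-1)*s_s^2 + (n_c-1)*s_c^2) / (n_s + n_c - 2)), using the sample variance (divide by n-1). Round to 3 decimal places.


Pooled-variance Cohen's d for soil pH comparison:
Scene mean = 23.13 / 4 = 5.7825
Suspect mean = 45 / 8 = 5.625
Scene sample variance s_s^2 = 0.090825
Suspect sample variance s_c^2 = 0.138143
Pooled variance = ((n_s-1)*s_s^2 + (n_c-1)*s_c^2) / (n_s + n_c - 2) = 0.123947
Pooled SD = sqrt(0.123947) = 0.352061
Mean difference = 0.1575
|d| = |0.1575| / 0.352061 = 0.447

0.447


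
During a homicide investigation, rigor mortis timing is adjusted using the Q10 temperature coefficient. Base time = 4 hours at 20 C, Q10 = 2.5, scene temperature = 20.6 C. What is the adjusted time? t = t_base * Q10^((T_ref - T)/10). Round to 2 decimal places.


Rigor mortis time adjustment:
Exponent = (T_ref - T_actual) / 10 = (20 - 20.6) / 10 = -0.06
Q10 factor = 2.5^-0.06 = 0.94651
t_adjusted = 4 * 0.94651 = 3.79 hours

3.79


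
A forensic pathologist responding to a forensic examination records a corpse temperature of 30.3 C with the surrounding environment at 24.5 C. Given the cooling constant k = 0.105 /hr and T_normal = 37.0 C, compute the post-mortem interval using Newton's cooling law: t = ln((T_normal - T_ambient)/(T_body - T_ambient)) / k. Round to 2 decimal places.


Using Newton's law of cooling:
t = ln((T_normal - T_ambient) / (T_body - T_ambient)) / k
T_normal - T_ambient = 12.5
T_body - T_ambient = 5.8
Ratio = 2.155172
ln(ratio) = 0.767871
t = 0.767871 / 0.105 = 7.31 hours

7.31


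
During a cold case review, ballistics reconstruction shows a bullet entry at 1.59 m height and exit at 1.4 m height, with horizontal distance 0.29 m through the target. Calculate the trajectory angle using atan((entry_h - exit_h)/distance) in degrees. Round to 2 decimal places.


Bullet trajectory angle:
Height difference = 1.59 - 1.4 = 0.19 m
angle = atan(0.19 / 0.29)
angle = atan(0.655172)
angle = 33.23 degrees

33.23


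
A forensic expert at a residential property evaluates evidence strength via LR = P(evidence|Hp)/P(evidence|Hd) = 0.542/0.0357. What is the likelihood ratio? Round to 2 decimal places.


Likelihood ratio calculation:
LR = P(E|Hp) / P(E|Hd)
LR = 0.542 / 0.0357
LR = 15.18

15.18


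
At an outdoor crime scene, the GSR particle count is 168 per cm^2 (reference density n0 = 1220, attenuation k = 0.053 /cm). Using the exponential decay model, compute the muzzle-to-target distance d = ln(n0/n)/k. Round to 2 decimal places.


GSR distance calculation:
n0/n = 1220 / 168 = 7.261905
ln(n0/n) = 1.982642
d = 1.982642 / 0.053 = 37.41 cm

37.41


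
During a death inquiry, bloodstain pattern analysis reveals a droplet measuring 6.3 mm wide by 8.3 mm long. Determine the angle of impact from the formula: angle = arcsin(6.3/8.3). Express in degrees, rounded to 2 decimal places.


Blood spatter impact angle calculation:
width / length = 6.3 / 8.3 = 0.759036
angle = arcsin(0.759036)
angle = 49.38 degrees

49.38


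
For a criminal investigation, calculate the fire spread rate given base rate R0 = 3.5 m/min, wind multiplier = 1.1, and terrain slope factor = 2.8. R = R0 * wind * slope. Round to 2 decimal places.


Fire spread rate calculation:
R = R0 * wind_factor * slope_factor
= 3.5 * 1.1 * 2.8
= 3.85 * 2.8
= 10.78 m/min

10.78


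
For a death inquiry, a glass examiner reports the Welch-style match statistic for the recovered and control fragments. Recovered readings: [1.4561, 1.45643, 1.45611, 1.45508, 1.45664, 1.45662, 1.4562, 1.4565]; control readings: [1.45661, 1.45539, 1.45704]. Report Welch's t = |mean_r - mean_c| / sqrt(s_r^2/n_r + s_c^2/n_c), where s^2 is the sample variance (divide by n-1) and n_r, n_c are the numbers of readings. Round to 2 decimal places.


Welch's t-criterion for glass RI comparison:
Recovered mean = sum / n_r = 11.64968 / 8 = 1.45621
Control mean = sum / n_c = 4.36904 / 3 = 1.4563467
Recovered sample variance s_r^2 = 2.54943e-07
Control sample variance s_c^2 = 7.32633e-07
Welch SE (unpooled) = sqrt(s_r^2/n_r + s_c^2/n_c) = sqrt(3.18679e-08 + 2.44211e-07) = sqrt(2.76079e-07) = 0.000525432
|mean_r - mean_c| = 0.000136667
t = 0.000136667 / 0.000525432 = 0.26

0.26


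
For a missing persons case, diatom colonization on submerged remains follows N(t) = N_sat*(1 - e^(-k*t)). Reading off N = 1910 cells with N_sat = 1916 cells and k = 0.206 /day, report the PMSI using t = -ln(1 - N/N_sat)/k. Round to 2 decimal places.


PMSI from diatom colonization curve:
N / N_sat = 1910 / 1916 = 0.996868
1 - N/N_sat = 0.003132
ln(1 - N/N_sat) = -5.766084
t = -ln(1 - N/N_sat) / k = -(-5.766084) / 0.206 = 27.99 days

27.99


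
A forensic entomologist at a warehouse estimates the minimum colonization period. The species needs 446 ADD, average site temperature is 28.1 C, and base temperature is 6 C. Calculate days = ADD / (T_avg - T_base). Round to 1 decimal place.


Insect development time:
Effective temperature = avg_temp - T_base = 28.1 - 6 = 22.1 C
Days = ADD / effective_temp = 446 / 22.1 = 20.2 days

20.2


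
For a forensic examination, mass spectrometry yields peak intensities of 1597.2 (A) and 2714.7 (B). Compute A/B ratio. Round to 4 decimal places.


Spectral peak ratio:
Peak A = 1597.2 counts
Peak B = 2714.7 counts
Ratio = 1597.2 / 2714.7 = 0.5884

0.5884


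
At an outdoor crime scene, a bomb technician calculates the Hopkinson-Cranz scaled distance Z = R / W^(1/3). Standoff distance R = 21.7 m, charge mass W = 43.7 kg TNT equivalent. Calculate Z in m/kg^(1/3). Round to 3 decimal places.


Scaled distance calculation:
W^(1/3) = 43.7^(1/3) = 3.522307
Z = R / W^(1/3) = 21.7 / 3.522307
Z = 6.161 m/kg^(1/3)

6.161


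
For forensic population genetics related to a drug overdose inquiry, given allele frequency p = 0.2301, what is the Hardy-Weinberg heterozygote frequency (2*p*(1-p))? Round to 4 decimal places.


Hardy-Weinberg heterozygote frequency:
q = 1 - p = 1 - 0.2301 = 0.7699
2pq = 2 * 0.2301 * 0.7699 = 0.3543

0.3543


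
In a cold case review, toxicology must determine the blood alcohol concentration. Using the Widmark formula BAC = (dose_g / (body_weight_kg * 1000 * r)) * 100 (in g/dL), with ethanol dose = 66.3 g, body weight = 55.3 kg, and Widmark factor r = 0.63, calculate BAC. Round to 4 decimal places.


Applying the Widmark formula:
BAC = (dose_g / (body_wt * 1000 * r)) * 100
Denominator = 55.3 * 1000 * 0.63 = 34839
BAC = (66.3 / 34839) * 100
BAC = 0.1903 g/dL

0.1903


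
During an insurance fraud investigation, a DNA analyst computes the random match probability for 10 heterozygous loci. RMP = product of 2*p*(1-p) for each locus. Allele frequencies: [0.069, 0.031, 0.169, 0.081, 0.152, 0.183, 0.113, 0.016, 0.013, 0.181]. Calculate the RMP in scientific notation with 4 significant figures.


Computing RMP for 10 loci:
Locus 1: 2 * 0.069 * 0.931 = 0.128478
Locus 2: 2 * 0.031 * 0.969 = 0.060078
Locus 3: 2 * 0.169 * 0.831 = 0.280878
Locus 4: 2 * 0.081 * 0.919 = 0.148878
Locus 5: 2 * 0.152 * 0.848 = 0.257792
Locus 6: 2 * 0.183 * 0.817 = 0.299022
Locus 7: 2 * 0.113 * 0.887 = 0.200462
Locus 8: 2 * 0.016 * 0.984 = 0.031488
Locus 9: 2 * 0.013 * 0.987 = 0.025662
Locus 10: 2 * 0.181 * 0.819 = 0.296478
RMP = 1.195e-09

1.195e-09


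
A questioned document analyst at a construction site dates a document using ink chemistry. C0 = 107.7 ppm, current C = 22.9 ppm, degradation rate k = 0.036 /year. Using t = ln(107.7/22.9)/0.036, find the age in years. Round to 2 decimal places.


Document age estimation:
C0/C = 107.7 / 22.9 = 4.703057
ln(C0/C) = 1.548213
t = 1.548213 / 0.036 = 43.01 years

43.01


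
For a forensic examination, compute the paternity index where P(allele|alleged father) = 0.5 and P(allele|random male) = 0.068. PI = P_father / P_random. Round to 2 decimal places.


Paternity Index calculation:
PI = P(allele|father) / P(allele|random)
PI = 0.5 / 0.068
PI = 7.35

7.35


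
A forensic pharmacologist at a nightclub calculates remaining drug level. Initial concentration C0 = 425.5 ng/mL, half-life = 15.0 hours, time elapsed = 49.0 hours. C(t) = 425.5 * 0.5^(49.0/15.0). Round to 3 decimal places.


Drug concentration decay:
Number of half-lives = t / t_half = 49.0 / 15.0 = 3.266667
Decay factor = 0.5^3.266667 = 0.10390471
C(t) = 425.5 * 0.10390471 = 44.211 ng/mL

44.211


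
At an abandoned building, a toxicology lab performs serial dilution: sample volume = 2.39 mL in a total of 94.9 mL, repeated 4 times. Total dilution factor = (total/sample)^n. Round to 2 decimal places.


Dilution factor calculation:
Single dilution = V_total / V_sample = 94.9 / 2.39 ≈ 39.707113
Number of dilutions = 4
Total DF = (94.9 / 2.39)^4 (full precision, rounded at the end) = 2485840.42

2485840.42


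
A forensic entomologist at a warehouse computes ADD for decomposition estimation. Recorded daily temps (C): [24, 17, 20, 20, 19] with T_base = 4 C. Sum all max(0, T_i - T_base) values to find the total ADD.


Computing ADD day by day:
Day 1: max(0, 24 - 4) = 20
Day 2: max(0, 17 - 4) = 13
Day 3: max(0, 20 - 4) = 16
Day 4: max(0, 20 - 4) = 16
Day 5: max(0, 19 - 4) = 15
Total ADD = 80

80


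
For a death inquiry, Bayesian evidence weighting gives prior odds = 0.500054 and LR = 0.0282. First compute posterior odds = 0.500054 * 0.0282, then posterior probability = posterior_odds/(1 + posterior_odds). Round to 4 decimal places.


Bayesian evidence evaluation:
Posterior odds = prior_odds * LR = 0.500054 * 0.0282 = 0.01410152
Posterior probability = posterior_odds / (1 + posterior_odds)
= 0.01410152 / (1 + 0.01410152)
= 0.01410152 / 1.01410152
= 0.0139

0.0139


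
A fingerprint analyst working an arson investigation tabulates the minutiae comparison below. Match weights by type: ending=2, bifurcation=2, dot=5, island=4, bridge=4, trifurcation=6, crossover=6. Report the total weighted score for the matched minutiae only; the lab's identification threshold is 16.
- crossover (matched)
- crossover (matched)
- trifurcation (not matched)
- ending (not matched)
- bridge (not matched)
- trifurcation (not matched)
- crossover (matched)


Weighted minutiae match score:
  crossover: matched, +6 (running total 6)
  crossover: matched, +6 (running total 12)
  trifurcation: not matched, +0
  ending: not matched, +0
  bridge: not matched, +0
  trifurcation: not matched, +0
  crossover: matched, +6 (running total 18)
Total score = 18
Threshold = 16; verdict = identification

18


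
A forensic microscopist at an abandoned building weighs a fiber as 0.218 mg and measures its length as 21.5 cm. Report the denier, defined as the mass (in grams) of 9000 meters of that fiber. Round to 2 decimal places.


Denier calculation:
Mass in grams = 0.218 mg / 1000 = 0.000218 g
Length in meters = 21.5 cm / 100 = 0.215 m
Linear density = mass / length = 0.000218 / 0.215 = 0.00101395 g/m
Denier = (g/m) * 9000 = 0.00101395 * 9000 = 9.13

9.13


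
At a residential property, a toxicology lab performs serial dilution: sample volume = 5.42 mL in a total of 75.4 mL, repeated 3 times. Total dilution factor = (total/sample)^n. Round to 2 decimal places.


Dilution factor calculation:
Single dilution = V_total / V_sample = 75.4 / 5.42 ≈ 13.911439
Number of dilutions = 3
Total DF = (75.4 / 5.42)^3 (full precision, rounded at the end) = 2692.25

2692.25


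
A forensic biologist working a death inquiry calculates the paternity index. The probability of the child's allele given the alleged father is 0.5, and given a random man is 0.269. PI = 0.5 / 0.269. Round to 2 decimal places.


Paternity Index calculation:
PI = P(allele|father) / P(allele|random)
PI = 0.5 / 0.269
PI = 1.86

1.86


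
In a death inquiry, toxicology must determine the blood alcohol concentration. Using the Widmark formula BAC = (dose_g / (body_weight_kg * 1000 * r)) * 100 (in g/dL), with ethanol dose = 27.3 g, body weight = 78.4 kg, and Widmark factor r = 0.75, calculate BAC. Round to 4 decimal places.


Applying the Widmark formula:
BAC = (dose_g / (body_wt * 1000 * r)) * 100
Denominator = 78.4 * 1000 * 0.75 = 58800
BAC = (27.3 / 58800) * 100
BAC = 0.0464 g/dL

0.0464


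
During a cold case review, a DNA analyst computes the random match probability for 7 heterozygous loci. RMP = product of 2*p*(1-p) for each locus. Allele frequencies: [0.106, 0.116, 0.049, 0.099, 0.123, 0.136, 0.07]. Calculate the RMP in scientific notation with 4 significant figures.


Computing RMP for 7 loci:
Locus 1: 2 * 0.106 * 0.894 = 0.189528
Locus 2: 2 * 0.116 * 0.884 = 0.205088
Locus 3: 2 * 0.049 * 0.951 = 0.093198
Locus 4: 2 * 0.099 * 0.901 = 0.178398
Locus 5: 2 * 0.123 * 0.877 = 0.215742
Locus 6: 2 * 0.136 * 0.864 = 0.235008
Locus 7: 2 * 0.07 * 0.93 = 0.1302
RMP = 4.266e-06

4.266e-06


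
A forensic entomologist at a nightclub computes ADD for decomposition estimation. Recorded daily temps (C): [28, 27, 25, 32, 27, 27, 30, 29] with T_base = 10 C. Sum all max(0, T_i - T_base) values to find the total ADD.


Computing ADD day by day:
Day 1: max(0, 28 - 10) = 18
Day 2: max(0, 27 - 10) = 17
Day 3: max(0, 25 - 10) = 15
Day 4: max(0, 32 - 10) = 22
Day 5: max(0, 27 - 10) = 17
Day 6: max(0, 27 - 10) = 17
Day 7: max(0, 30 - 10) = 20
Day 8: max(0, 29 - 10) = 19
Total ADD = 145

145


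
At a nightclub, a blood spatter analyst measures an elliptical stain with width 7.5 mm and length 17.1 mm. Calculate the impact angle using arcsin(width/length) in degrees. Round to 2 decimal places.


Blood spatter impact angle calculation:
width / length = 7.5 / 17.1 = 0.438596
angle = arcsin(0.438596)
angle = 26.01 degrees

26.01


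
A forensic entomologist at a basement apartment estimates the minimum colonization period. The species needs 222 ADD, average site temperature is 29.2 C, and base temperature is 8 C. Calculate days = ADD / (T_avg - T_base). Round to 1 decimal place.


Insect development time:
Effective temperature = avg_temp - T_base = 29.2 - 8 = 21.2 C
Days = ADD / effective_temp = 222 / 21.2 = 10.5 days

10.5


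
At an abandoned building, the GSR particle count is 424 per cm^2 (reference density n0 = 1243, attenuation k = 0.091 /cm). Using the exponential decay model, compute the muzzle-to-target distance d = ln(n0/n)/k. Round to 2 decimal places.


GSR distance calculation:
n0/n = 1243 / 424 = 2.931604
ln(n0/n) = 1.07555
d = 1.07555 / 0.091 = 11.82 cm

11.82


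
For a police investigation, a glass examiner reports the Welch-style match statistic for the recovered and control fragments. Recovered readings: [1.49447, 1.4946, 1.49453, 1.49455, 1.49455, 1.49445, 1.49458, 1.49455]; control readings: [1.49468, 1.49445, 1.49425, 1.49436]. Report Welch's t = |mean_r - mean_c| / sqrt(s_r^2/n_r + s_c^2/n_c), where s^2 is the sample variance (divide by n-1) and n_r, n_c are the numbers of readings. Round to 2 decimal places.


Welch's t-criterion for glass RI comparison:
Recovered mean = sum / n_r = 11.95628 / 8 = 1.494535
Control mean = sum / n_c = 5.97774 / 4 = 1.494435
Recovered sample variance s_r^2 = 2.62857e-09
Control sample variance s_c^2 = 3.33667e-08
Welch SE (unpooled) = sqrt(s_r^2/n_r + s_c^2/n_c) = sqrt(3.28571e-10 + 8.34167e-09) = sqrt(8.67024e-09) = 9.31141e-05
|mean_r - mean_c| = 0.0001
t = 0.0001 / 9.31141e-05 = 1.07

1.07


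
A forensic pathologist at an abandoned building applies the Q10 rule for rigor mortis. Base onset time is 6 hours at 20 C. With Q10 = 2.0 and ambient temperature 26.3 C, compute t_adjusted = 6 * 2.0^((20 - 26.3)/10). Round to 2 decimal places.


Rigor mortis time adjustment:
Exponent = (T_ref - T_actual) / 10 = (20 - 26.3) / 10 = -0.63
Q10 factor = 2.0^-0.63 = 0.64618
t_adjusted = 6 * 0.64618 = 3.88 hours

3.88


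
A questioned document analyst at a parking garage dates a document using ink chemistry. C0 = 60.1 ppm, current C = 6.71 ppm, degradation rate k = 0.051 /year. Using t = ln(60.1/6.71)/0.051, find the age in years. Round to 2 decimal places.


Document age estimation:
C0/C = 60.1 / 6.71 = 8.956781
ln(C0/C) = 2.192411
t = 2.192411 / 0.051 = 42.99 years

42.99


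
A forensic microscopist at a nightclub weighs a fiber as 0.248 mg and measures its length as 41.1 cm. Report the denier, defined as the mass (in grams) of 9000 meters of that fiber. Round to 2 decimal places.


Denier calculation:
Mass in grams = 0.248 mg / 1000 = 0.000248 g
Length in meters = 41.1 cm / 100 = 0.411 m
Linear density = mass / length = 0.000248 / 0.411 = 0.00060341 g/m
Denier = (g/m) * 9000 = 0.00060341 * 9000 = 5.43

5.43


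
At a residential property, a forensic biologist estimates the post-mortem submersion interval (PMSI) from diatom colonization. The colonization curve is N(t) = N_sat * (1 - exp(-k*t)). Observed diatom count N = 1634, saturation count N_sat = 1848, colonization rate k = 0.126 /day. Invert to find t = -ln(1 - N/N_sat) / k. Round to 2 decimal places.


PMSI from diatom colonization curve:
N / N_sat = 1634 / 1848 = 0.884199
1 - N/N_sat = 0.115801
ln(1 - N/N_sat) = -2.155882
t = -ln(1 - N/N_sat) / k = -(-2.155882) / 0.126 = 17.11 days

17.11


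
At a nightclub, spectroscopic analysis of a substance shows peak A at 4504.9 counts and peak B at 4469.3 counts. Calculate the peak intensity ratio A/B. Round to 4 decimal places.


Spectral peak ratio:
Peak A = 4504.9 counts
Peak B = 4469.3 counts
Ratio = 4504.9 / 4469.3 = 1.0080

1.0080


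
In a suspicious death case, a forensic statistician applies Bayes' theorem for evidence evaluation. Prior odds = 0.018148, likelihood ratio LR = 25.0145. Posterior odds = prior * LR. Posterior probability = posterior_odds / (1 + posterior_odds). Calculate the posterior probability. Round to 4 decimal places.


Bayesian evidence evaluation:
Posterior odds = prior_odds * LR = 0.018148 * 25.0145 = 0.4539631
Posterior probability = posterior_odds / (1 + posterior_odds)
= 0.4539631 / (1 + 0.4539631)
= 0.4539631 / 1.4539631
= 0.3122

0.3122


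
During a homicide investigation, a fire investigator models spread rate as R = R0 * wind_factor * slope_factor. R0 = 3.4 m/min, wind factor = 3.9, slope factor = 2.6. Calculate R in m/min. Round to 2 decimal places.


Fire spread rate calculation:
R = R0 * wind_factor * slope_factor
= 3.4 * 3.9 * 2.6
= 13.26 * 2.6
= 34.48 m/min

34.48


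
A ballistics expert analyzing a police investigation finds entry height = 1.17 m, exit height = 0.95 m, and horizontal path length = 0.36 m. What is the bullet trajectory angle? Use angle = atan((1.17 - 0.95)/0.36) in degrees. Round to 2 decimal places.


Bullet trajectory angle:
Height difference = 1.17 - 0.95 = 0.22 m
angle = atan(0.22 / 0.36)
angle = atan(0.611111)
angle = 31.43 degrees

31.43


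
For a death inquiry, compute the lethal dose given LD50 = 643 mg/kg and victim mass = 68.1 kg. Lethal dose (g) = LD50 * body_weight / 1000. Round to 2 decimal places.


Lethal dose calculation:
Lethal dose = LD50 * body_weight / 1000
= 643 * 68.1 / 1000
= 43788.3 / 1000
= 43.79 g

43.79


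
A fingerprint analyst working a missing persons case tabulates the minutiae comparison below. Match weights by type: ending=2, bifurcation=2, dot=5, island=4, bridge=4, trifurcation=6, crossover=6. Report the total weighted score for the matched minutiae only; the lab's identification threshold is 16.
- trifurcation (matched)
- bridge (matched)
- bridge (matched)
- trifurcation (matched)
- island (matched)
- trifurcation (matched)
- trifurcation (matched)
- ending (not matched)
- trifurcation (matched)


Weighted minutiae match score:
  trifurcation: matched, +6 (running total 6)
  bridge: matched, +4 (running total 10)
  bridge: matched, +4 (running total 14)
  trifurcation: matched, +6 (running total 20)
  island: matched, +4 (running total 24)
  trifurcation: matched, +6 (running total 30)
  trifurcation: matched, +6 (running total 36)
  ending: not matched, +0
  trifurcation: matched, +6 (running total 42)
Total score = 42
Threshold = 16; verdict = identification

42


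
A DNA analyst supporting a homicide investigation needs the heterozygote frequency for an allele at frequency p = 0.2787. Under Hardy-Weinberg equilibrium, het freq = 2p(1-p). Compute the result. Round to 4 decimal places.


Hardy-Weinberg heterozygote frequency:
q = 1 - p = 1 - 0.2787 = 0.7213
2pq = 2 * 0.2787 * 0.7213 = 0.4021

0.4021


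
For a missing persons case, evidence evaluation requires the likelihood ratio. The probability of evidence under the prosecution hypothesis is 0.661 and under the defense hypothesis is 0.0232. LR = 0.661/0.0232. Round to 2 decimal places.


Likelihood ratio calculation:
LR = P(E|Hp) / P(E|Hd)
LR = 0.661 / 0.0232
LR = 28.49

28.49


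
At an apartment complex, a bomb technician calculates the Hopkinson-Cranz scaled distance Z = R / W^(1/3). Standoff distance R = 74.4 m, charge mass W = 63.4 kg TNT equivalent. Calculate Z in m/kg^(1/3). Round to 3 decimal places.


Scaled distance calculation:
W^(1/3) = 63.4^(1/3) = 3.987461
Z = R / W^(1/3) = 74.4 / 3.987461
Z = 18.658 m/kg^(1/3)

18.658


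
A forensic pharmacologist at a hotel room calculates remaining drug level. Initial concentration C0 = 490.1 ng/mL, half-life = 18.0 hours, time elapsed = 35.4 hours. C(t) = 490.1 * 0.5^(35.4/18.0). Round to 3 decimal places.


Drug concentration decay:
Number of half-lives = t / t_half = 35.4 / 18.0 = 1.966667
Decay factor = 0.5^1.966667 = 0.25584341
C(t) = 490.1 * 0.25584341 = 125.389 ng/mL

125.389


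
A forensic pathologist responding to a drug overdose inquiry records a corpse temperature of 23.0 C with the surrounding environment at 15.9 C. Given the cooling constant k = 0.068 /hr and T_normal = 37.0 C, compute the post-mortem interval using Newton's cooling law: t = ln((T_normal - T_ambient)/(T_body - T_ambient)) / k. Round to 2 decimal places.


Using Newton's law of cooling:
t = ln((T_normal - T_ambient) / (T_body - T_ambient)) / k
T_normal - T_ambient = 21.1
T_body - T_ambient = 7.1
Ratio = 2.971831
ln(ratio) = 1.089178
t = 1.089178 / 0.068 = 16.02 hours

16.02


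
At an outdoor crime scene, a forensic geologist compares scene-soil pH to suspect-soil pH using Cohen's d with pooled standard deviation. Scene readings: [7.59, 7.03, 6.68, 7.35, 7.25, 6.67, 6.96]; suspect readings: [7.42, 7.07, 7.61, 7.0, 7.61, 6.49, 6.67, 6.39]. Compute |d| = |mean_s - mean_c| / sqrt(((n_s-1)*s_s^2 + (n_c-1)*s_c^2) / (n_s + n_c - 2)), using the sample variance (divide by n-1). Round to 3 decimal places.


Pooled-variance Cohen's d for soil pH comparison:
Scene mean = 49.53 / 7 = 7.075714
Suspect mean = 56.26 / 8 = 7.0325
Scene sample variance s_s^2 = 0.117795
Suspect sample variance s_c^2 = 0.236879
Pooled variance = ((n_s-1)*s_s^2 + (n_c-1)*s_c^2) / (n_s + n_c - 2) = 0.181917
Pooled SD = sqrt(0.181917) = 0.426517
Mean difference = 0.043214
|d| = |0.043214| / 0.426517 = 0.101

0.101
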